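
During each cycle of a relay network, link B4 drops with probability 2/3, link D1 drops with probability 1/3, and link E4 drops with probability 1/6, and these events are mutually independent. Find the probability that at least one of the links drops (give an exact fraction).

22/27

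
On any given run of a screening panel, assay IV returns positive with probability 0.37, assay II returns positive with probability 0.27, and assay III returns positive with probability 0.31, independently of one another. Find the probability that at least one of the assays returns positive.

0.682669

Since the events are independent, P(none) is the product of the individual non-occurrence probabilities.
P(none) = (1 − 0.37) × (1 − 0.27) × (1 − 0.31) = 0.63 × 0.73 × 0.69 = 0.317331
P(at least one) = 1 − 0.317331 = 0.682669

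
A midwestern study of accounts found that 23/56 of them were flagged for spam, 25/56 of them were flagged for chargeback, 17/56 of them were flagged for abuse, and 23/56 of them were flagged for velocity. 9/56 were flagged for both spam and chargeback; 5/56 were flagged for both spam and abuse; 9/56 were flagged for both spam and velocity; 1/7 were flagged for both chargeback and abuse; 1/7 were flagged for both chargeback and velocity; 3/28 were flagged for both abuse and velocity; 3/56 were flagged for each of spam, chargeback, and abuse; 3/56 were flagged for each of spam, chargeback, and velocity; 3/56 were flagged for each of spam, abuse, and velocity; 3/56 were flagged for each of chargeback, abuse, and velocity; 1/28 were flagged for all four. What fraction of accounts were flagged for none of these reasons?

Apply inclusion-exclusion:
P(union) = 23/56 + 25/56 + 17/56 + 23/56 − 9/56 − 5/56 − 9/56 − 1/7 − 1/7 − 3/28 + 3/56 + 3/56 + 3/56 + 3/56 − 1/28 = 53/56
P(none) = 1 − 53/56 = 3/56

3/56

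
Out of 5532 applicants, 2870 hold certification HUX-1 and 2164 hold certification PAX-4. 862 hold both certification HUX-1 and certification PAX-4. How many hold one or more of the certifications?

|at least one| = 2870 + 2164 − 862 = 4172

4172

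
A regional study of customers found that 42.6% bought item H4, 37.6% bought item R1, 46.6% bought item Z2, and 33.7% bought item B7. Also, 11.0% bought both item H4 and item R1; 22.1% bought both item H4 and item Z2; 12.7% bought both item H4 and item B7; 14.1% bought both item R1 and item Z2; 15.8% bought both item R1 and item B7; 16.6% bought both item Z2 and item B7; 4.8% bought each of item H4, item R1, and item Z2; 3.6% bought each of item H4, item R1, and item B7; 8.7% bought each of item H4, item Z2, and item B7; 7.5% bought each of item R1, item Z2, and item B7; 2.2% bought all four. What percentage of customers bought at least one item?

By inclusion–exclusion:
P(at least one) = 42.6 + 37.6 + 46.6 + 33.7 − 11.0 − 22.1 − 12.7 − 14.1 − 15.8 − 16.6 + 4.8 + 3.6 + 8.7 + 7.5 − 2.2 = 90.6%

90.6%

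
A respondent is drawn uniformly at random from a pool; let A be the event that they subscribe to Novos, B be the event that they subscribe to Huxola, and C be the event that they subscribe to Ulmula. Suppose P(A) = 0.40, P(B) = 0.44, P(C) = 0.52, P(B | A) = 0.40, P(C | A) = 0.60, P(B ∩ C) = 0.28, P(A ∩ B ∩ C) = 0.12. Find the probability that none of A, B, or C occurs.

0.20

P(A ∩ B) = P(A)·P(B|A) = 0.40 × 0.40 = 0.16
P(A ∩ C) = P(A)·P(C|A) = 0.40 × 0.60 = 0.24
P(A ∪ B ∪ C) = 0.40 + 0.44 + 0.52 − 0.16 − 0.24 − 0.28 + 0.12 = 0.80
P(none) = 1 − 0.80 = 0.20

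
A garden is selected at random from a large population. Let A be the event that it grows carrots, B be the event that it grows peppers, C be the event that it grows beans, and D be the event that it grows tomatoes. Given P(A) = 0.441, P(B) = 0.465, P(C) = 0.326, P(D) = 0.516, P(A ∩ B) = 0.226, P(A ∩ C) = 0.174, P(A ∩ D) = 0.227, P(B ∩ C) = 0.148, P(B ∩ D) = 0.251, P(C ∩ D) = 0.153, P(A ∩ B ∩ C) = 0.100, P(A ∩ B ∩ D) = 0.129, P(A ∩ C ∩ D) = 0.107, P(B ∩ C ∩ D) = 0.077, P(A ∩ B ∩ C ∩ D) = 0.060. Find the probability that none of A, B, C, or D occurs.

0.078

P(A ∪ B ∪ C ∪ D) = 0.441 + 0.465 + 0.326 + 0.516 − 0.226 − 0.174 − 0.227 − 0.148 − 0.251 − 0.153 + 0.100 + 0.129 + 0.107 + 0.077 − 0.060 = 0.922
P(none) = 1 − 0.922 = 0.078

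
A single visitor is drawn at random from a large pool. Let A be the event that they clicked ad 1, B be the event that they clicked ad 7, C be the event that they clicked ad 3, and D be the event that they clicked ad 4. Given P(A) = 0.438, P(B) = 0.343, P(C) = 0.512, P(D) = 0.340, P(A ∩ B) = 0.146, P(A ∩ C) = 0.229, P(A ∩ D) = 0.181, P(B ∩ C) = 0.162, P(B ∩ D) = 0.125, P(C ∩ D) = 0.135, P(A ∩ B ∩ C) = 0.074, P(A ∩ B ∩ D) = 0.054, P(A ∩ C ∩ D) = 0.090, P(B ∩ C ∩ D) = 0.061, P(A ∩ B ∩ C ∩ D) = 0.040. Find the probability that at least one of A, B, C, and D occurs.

0.894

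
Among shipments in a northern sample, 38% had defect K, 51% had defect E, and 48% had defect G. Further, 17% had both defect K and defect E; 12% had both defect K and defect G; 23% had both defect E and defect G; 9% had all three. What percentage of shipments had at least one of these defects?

P(≥1) = 38 + 51 + 48 − 17 − 12 − 23 + 9 = 94%

94%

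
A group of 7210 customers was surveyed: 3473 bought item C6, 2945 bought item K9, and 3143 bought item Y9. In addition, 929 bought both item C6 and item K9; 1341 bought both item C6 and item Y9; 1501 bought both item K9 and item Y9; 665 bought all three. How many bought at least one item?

N(≥1) = 3473 + 2945 + 3143 − 929 − 1341 − 1501 + 665 = 6455

6455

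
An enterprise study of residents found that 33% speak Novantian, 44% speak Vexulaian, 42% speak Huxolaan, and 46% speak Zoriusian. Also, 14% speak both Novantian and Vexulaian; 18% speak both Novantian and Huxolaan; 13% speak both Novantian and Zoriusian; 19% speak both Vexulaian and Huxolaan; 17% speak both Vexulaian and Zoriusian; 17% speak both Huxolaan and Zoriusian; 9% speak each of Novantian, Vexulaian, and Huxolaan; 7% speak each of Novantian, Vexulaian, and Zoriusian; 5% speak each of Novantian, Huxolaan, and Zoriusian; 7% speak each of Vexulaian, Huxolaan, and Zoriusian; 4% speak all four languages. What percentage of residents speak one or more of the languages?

91%

Apply inclusion-exclusion:
P(at least one) = 33 + 44 + 42 + 46 − 14 − 18 − 13 − 19 − 17 − 17 + 9 + 7 + 5 + 7 − 4 = 91%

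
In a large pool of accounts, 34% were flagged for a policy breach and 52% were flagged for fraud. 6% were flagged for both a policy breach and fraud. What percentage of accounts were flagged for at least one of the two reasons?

80%

P(≥1) = 34 + 52 − 6 = 80%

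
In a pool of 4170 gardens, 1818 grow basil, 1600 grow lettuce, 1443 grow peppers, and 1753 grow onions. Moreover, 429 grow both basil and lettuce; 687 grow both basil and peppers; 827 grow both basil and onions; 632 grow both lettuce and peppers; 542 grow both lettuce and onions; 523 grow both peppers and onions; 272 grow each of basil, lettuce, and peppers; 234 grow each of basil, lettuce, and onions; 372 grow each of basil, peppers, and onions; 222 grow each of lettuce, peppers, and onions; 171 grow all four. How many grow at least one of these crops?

Using inclusion–exclusion:
N(≥1) = 1818 + 1600 + 1443 + 1753 − 429 − 687 − 827 − 632 − 542 − 523 + 272 + 234 + 372 + 222 − 171 = 3903

3903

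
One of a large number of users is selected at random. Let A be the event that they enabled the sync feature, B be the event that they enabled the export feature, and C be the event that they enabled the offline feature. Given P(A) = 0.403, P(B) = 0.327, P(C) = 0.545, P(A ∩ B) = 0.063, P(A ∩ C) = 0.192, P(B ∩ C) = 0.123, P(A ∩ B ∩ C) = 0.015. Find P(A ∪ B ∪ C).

0.912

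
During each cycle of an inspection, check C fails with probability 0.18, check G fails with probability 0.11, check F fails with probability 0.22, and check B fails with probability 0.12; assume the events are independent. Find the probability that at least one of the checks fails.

0.49906528

P(none) = (1 − 0.18) × (1 − 0.11) × (1 − 0.22) × (1 − 0.12) = 0.82 × 0.89 × 0.78 × 0.88 = 0.50093472
P(at least one) = 1 − 0.50093472 = 0.49906528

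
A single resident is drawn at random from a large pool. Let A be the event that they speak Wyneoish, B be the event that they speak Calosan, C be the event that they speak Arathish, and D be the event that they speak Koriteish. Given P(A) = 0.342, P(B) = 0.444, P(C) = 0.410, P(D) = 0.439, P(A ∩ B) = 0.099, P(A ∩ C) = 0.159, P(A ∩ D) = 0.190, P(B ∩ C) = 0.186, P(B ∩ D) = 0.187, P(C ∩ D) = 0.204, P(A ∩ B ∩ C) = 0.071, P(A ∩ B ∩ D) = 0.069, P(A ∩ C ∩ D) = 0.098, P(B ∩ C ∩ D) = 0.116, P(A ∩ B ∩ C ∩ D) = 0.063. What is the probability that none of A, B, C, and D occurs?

0.099

Using inclusion–exclusion:
P(A ∪ B ∪ C ∪ D) = 0.342 + 0.444 + 0.410 + 0.439 − 0.099 − 0.159 − 0.190 − 0.186 − 0.187 − 0.204 + 0.071 + 0.069 + 0.098 + 0.116 − 0.063 = 0.901
P(none) = 1 − 0.901 = 0.099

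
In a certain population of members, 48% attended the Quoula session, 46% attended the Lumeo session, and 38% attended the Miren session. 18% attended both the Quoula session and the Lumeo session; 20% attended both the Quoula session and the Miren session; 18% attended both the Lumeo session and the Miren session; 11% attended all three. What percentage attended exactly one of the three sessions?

53%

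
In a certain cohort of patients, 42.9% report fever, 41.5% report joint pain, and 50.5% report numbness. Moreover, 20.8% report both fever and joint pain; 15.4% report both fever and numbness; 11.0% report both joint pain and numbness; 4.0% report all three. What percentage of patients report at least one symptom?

By inclusion-exclusion,
P(union) = 42.9 + 41.5 + 50.5 − 20.8 − 15.4 − 11.0 + 4.0 = 91.7%

91.7%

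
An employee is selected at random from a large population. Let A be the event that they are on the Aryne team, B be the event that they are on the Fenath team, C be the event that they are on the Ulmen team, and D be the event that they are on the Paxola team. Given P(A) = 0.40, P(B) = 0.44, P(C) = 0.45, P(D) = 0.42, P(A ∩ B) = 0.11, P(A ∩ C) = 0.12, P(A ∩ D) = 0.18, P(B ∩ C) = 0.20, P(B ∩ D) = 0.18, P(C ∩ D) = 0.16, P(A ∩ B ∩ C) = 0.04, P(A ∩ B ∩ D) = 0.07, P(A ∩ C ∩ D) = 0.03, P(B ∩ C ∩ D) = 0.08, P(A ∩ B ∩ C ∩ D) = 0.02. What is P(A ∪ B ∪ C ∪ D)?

P(A ∪ B ∪ C ∪ D) = 0.40 + 0.44 + 0.45 + 0.42 − 0.11 − 0.12 − 0.18 − 0.20 − 0.18 − 0.16 + 0.04 + 0.07 + 0.03 + 0.08 − 0.02 = 0.96

0.96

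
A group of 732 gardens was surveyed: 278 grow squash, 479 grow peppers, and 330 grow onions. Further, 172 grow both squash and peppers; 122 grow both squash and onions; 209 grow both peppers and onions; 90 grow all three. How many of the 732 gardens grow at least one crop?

674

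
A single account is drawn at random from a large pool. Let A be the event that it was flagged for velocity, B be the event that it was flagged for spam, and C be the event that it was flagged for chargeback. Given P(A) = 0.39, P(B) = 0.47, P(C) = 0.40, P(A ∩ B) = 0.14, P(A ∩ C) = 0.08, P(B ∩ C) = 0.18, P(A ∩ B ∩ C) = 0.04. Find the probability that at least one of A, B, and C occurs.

0.90

By inclusion–exclusion:
P(A ∪ B ∪ C) = 0.39 + 0.47 + 0.40 − 0.14 − 0.08 − 0.18 + 0.04 = 0.90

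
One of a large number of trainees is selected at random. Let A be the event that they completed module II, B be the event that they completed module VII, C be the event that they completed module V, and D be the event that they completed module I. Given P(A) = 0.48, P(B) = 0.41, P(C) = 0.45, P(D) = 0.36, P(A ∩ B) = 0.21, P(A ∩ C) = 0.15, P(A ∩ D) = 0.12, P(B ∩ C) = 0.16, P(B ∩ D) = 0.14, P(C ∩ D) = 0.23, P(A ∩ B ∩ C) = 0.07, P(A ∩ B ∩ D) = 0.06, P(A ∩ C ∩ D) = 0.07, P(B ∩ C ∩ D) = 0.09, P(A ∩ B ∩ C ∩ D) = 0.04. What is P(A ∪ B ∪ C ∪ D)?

P(A ∪ B ∪ C ∪ D) = 0.48 + 0.41 + 0.45 + 0.36 − 0.21 − 0.15 − 0.12 − 0.16 − 0.14 − 0.23 + 0.07 + 0.06 + 0.07 + 0.09 − 0.04 = 0.94

0.94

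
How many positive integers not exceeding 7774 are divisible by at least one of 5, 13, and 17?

Inclusion–exclusion gives
floor(7774/5) + floor(7774/13) + floor(7774/17) − floor(7774/65) − floor(7774/85) − floor(7774/221) + floor(7774/1105) = 1554 + 598 + 457 − 119 − 91 − 35 + 7 = 2371

2371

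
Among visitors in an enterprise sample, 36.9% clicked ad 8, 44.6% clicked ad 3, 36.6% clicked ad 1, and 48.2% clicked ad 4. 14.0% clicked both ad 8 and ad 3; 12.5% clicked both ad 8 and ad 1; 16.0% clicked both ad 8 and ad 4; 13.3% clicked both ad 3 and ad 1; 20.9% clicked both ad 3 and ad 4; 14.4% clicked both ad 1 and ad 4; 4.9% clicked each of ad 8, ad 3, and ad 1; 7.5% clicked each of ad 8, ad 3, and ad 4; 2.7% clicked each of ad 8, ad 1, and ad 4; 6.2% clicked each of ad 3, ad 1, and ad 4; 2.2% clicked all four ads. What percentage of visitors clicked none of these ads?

P(≥1) = 36.9 + 44.6 + 36.6 + 48.2 − 14.0 − 12.5 − 16.0 − 13.3 − 20.9 − 14.4 + 4.9 + 7.5 + 2.7 + 6.2 − 2.2 = 94.3%
P(none) = 100% − 94.3% = 5.7%

5.7%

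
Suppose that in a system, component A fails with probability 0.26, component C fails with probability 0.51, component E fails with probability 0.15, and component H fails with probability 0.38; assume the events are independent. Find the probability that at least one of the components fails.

Since the events are independent, P(none) is the product of the individual non-occurrence probabilities.
P(none) = (1 − 0.26) × (1 − 0.51) × (1 − 0.15) × (1 − 0.38) = 0.74 × 0.49 × 0.85 × 0.62 = 0.1910902
P(at least one) = 1 − 0.1910902 = 0.8089098

0.8089098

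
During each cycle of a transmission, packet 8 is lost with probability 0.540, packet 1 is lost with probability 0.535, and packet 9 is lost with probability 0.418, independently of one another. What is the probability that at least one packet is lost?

P(none) = (1 − 0.540) × (1 − 0.535) × (1 − 0.418) = 0.460 × 0.465 × 0.582 = 0.1244898
P(at least one) = 1 − 0.1244898 = 0.8755102

0.8755102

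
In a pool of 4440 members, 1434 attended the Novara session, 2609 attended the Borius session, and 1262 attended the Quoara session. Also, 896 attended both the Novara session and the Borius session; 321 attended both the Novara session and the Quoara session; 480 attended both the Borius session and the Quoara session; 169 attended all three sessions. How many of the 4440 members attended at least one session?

|union| = 1434 + 2609 + 1262 − 896 − 321 − 480 + 169 = 3777

3777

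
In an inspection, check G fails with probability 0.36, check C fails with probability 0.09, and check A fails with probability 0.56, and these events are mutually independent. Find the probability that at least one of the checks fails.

0.743744

Since the events are independent, P(none) is the product of the individual non-occurrence probabilities.
P(none) = (1 − 0.36) × (1 − 0.09) × (1 − 0.56) = 0.64 × 0.91 × 0.44 = 0.256256
P(at least one) = 1 − 0.256256 = 0.743744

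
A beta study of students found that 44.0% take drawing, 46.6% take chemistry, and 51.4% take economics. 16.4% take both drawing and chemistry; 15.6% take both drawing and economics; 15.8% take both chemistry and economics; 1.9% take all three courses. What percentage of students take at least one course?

P(≥1) = 44.0 + 46.6 + 51.4 − 16.4 − 15.6 − 15.8 + 1.9 = 96.1%

96.1%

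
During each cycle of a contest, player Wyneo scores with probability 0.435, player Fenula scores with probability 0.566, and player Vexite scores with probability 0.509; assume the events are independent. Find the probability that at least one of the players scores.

0.87960189

P(none) = (1 − 0.435) × (1 − 0.566) × (1 − 0.509) = 0.565 × 0.434 × 0.491 = 0.12039811
P(at least one) = 1 − 0.12039811 = 0.87960189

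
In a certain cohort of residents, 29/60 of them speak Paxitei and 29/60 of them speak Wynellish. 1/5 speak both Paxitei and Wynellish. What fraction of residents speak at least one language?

23/30

Using inclusion–exclusion:
P(at least one) = 29/60 + 29/60 − 1/5 = 23/30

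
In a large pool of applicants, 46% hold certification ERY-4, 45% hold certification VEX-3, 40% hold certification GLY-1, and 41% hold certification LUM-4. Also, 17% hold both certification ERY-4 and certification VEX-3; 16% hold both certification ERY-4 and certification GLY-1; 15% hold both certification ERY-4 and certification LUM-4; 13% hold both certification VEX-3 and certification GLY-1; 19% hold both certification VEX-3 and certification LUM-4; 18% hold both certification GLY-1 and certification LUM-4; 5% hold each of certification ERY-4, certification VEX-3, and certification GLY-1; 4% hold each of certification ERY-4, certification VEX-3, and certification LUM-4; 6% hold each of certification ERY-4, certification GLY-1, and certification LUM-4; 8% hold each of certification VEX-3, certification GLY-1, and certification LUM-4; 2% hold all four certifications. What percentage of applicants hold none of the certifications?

5%

By inclusion–exclusion:
P(at least one) = 46 + 45 + 40 + 41 − 17 − 16 − 15 − 13 − 19 − 18 + 5 + 4 + 6 + 8 − 2 = 95%
P(none) = 100% − 95% = 5%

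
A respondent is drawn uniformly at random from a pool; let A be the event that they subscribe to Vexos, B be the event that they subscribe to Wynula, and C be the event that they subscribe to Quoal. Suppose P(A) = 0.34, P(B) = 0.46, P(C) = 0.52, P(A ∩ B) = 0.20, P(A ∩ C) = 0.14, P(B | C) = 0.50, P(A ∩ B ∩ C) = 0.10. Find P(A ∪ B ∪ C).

0.82

P(B ∩ C) = P(C)·P(B|C) = 0.52 × 0.50 = 0.26
By inclusion-exclusion,
P(A ∪ B ∪ C) = 0.34 + 0.46 + 0.52 − 0.20 − 0.14 − 0.26 + 0.10 = 0.82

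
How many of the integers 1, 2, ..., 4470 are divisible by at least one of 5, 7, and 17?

By inclusion–exclusion:
⌊4470/5⌋ + ⌊4470/7⌋ + ⌊4470/17⌋ − ⌊4470/35⌋ − ⌊4470/85⌋ − ⌊4470/119⌋ + ⌊4470/595⌋ = 894 + 638 + 262 − 127 − 52 − 37 + 7 = 1585

1585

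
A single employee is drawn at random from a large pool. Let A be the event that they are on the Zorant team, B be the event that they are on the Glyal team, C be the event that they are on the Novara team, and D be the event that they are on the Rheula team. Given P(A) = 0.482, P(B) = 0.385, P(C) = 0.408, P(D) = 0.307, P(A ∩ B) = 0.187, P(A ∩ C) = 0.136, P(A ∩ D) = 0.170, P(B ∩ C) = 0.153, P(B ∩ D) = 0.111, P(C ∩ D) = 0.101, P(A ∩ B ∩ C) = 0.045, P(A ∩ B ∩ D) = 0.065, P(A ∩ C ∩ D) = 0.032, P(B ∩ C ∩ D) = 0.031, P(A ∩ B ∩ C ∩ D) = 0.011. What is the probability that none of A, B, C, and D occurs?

0.114

Apply inclusion-exclusion:
P(A ∪ B ∪ C ∪ D) = 0.482 + 0.385 + 0.408 + 0.307 − 0.187 − 0.136 − 0.170 − 0.153 − 0.111 − 0.101 + 0.045 + 0.065 + 0.032 + 0.031 − 0.011 = 0.886
P(none) = 1 − 0.886 = 0.114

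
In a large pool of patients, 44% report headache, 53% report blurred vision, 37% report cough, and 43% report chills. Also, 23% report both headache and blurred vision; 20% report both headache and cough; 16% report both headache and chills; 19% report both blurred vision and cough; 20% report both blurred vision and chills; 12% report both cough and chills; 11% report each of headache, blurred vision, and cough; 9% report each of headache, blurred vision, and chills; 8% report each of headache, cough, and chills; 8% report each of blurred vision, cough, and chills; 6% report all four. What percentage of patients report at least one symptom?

97%

Inclusion–exclusion gives
P(union) = 44 + 53 + 37 + 43 − 23 − 20 − 16 − 19 − 20 − 12 + 11 + 9 + 8 + 8 − 6 = 97%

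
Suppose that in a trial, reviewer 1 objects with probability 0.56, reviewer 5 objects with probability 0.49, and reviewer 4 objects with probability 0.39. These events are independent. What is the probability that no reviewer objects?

0.136884

Independence gives P(none) = ∏(1 − pᵢ).
P(none) = (1 − 0.56) × (1 − 0.49) × (1 − 0.39) = 0.44 × 0.51 × 0.61 = 0.136884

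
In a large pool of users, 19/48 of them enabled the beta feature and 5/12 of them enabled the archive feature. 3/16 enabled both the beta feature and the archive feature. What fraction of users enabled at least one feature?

P(≥1) = 19/48 + 5/12 − 3/16 = 5/8

5/8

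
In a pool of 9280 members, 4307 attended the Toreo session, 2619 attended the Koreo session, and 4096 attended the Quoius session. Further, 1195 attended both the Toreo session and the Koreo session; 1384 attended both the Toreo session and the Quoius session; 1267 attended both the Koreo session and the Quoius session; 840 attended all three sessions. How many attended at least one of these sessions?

|union| = 4307 + 2619 + 4096 − 1195 − 1384 − 1267 + 840 = 8016

8016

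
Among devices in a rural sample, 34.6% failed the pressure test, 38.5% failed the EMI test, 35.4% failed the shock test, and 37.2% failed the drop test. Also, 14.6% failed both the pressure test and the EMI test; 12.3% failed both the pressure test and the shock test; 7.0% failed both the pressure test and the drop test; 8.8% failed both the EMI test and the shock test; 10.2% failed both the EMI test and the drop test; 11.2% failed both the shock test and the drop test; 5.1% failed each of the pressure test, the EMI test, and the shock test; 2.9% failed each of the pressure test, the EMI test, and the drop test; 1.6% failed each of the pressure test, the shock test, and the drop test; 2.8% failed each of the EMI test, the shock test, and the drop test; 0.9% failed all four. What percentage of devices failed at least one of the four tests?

93.1%

P(≥1) = 34.6 + 38.5 + 35.4 + 37.2 − 14.6 − 12.3 − 7.0 − 8.8 − 10.2 − 11.2 + 5.1 + 2.9 + 1.6 + 2.8 − 0.9 = 93.1%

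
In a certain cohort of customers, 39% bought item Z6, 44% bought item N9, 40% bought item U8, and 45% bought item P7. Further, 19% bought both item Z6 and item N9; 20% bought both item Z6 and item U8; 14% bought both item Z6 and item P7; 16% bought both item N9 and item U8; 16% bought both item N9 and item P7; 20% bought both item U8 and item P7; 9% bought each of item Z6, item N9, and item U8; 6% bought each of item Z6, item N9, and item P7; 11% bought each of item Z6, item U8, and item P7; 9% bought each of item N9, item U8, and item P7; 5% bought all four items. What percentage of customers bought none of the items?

7%

Inclusion–exclusion gives
P(union) = 39 + 44 + 40 + 45 − 19 − 20 − 14 − 16 − 16 − 20 + 9 + 6 + 11 + 9 − 5 = 93%
P(none) = 100% − 93% = 7%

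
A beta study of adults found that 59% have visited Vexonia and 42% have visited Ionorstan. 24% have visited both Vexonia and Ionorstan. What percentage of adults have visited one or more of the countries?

By inclusion-exclusion,
P(at least one) = 59 + 42 − 24 = 77%

77%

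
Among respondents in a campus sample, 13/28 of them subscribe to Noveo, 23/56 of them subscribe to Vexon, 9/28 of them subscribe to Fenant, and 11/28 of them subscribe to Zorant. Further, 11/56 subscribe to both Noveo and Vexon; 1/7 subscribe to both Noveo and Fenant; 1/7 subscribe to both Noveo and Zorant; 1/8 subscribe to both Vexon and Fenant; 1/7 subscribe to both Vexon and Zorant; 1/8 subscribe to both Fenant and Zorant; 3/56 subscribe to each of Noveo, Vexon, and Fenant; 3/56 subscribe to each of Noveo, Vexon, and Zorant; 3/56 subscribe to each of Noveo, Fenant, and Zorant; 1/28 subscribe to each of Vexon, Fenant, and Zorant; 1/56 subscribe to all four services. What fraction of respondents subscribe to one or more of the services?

25/28

By inclusion–exclusion:
P(at least one) = 13/28 + 23/56 + 9/28 + 11/28 − 11/56 − 1/7 − 1/7 − 1/8 − 1/7 − 1/8 + 3/56 + 3/56 + 3/56 + 1/28 − 1/56 = 25/28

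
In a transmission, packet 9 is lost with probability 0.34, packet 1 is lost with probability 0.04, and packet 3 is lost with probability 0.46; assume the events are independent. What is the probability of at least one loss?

0.657856

P(none) = (1 − 0.34) × (1 − 0.04) × (1 − 0.46) = 0.66 × 0.96 × 0.54 = 0.342144
P(at least one) = 1 − 0.342144 = 0.657856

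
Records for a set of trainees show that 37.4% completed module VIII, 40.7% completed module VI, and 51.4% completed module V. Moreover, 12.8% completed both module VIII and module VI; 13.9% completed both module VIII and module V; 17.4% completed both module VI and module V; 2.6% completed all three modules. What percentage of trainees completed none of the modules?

Apply inclusion-exclusion:
P(union) = 37.4 + 40.7 + 51.4 − 12.8 − 13.9 − 17.4 + 2.6 = 88.0%
P(none) = 100% − 88.0% = 12.0%

12.0%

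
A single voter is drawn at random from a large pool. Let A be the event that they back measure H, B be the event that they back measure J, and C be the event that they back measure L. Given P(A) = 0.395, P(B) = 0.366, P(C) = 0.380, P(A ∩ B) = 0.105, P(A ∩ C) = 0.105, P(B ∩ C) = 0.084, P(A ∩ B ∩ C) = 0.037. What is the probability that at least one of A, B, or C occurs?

0.884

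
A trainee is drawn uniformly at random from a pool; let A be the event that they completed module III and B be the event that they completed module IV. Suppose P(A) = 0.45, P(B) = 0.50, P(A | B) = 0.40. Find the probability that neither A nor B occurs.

0.25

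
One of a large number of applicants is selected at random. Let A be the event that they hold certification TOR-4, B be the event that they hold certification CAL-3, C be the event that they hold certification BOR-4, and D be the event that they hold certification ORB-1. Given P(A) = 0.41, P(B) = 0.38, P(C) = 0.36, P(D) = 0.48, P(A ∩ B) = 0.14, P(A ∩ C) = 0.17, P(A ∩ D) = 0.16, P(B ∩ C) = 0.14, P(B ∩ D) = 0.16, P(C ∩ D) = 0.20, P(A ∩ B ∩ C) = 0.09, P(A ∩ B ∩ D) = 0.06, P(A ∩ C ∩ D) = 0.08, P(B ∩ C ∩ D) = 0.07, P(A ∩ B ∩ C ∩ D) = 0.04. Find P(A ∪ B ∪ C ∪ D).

0.92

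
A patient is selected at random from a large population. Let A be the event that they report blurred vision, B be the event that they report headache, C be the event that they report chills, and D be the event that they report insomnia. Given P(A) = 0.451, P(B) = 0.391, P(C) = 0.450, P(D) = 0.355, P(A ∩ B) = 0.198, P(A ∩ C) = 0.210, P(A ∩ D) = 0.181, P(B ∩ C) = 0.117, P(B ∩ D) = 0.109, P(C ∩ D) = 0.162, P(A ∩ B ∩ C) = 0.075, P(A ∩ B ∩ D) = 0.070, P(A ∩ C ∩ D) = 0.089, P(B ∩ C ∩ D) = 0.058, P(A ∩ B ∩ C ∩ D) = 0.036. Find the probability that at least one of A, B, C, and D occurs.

P(A ∪ B ∪ C ∪ D) = 0.451 + 0.391 + 0.450 + 0.355 − 0.198 − 0.210 − 0.181 − 0.117 − 0.109 − 0.162 + 0.075 + 0.070 + 0.089 + 0.058 − 0.036 = 0.926

0.926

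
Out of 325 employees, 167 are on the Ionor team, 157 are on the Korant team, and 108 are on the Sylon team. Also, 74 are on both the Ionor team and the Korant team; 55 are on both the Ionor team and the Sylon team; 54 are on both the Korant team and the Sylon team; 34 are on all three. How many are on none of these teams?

42

Using inclusion–exclusion:
|at least one| = 167 + 157 + 108 − 74 − 55 − 54 + 34 = 283
None: 325 − 283 = 42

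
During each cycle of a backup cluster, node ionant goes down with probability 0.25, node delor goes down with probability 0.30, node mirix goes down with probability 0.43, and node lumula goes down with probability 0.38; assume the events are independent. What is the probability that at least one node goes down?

0.814465

Since the events are independent, P(none) is the product of the individual non-occurrence probabilities.
P(none) = (1 − 0.25) × (1 − 0.30) × (1 − 0.43) × (1 − 0.38) = 0.75 × 0.70 × 0.57 × 0.62 = 0.185535
P(at least one) = 1 − 0.185535 = 0.814465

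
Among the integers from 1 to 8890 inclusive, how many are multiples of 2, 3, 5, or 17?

4445 + 2963 + 1778 + 522 − 1481 − 889 − 261 − 592 − 174 − 104 + 296 + 87 + 52 + 34 − 17 = 6659

6659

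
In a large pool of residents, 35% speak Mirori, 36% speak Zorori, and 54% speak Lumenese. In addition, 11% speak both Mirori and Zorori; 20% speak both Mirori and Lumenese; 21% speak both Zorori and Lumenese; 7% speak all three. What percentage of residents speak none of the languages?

P(at least one) = 35 + 36 + 54 − 11 − 20 − 21 + 7 = 80%
P(none) = 100% − 80% = 20%

20%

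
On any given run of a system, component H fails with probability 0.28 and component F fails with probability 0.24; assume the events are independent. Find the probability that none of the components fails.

0.5472

P(none) = (1 − 0.28) × (1 − 0.24) = 0.72 × 0.76 = 0.5472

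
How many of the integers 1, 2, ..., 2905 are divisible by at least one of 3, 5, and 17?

1447

floor(2905/3) + floor(2905/5) + floor(2905/17) − floor(2905/15) − floor(2905/51) − floor(2905/85) + floor(2905/255) = 968 + 581 + 170 − 193 − 56 − 34 + 11 = 1447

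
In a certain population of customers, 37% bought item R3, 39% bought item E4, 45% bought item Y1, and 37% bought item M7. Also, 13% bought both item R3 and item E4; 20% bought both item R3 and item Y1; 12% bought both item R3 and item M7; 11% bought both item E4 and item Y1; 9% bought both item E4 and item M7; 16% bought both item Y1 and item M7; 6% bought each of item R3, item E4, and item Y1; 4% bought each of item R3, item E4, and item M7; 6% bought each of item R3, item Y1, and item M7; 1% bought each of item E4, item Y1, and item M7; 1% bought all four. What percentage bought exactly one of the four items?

43%

Using the inclusion–exclusion count for exactly one event:
P(exactly one) = 37 + 39 + 45 + 37 − 2·13 − 2·20 − 2·12 − 2·11 − 2·9 − 2·16 + 3·6 + 3·4 + 3·6 + 3·1 − 4·1 = 43%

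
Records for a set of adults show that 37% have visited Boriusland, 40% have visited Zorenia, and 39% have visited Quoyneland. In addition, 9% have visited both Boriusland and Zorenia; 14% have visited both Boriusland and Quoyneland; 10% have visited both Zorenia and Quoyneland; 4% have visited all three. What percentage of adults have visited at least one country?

87%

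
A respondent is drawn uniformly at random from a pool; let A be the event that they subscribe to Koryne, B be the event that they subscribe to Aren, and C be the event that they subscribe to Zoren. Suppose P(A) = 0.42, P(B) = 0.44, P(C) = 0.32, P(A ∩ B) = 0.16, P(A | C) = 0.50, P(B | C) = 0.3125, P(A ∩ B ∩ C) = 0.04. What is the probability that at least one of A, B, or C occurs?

P(A ∩ C) = P(C)·P(A|C) = 0.32 × 0.50 = 0.16
P(B ∩ C) = P(C)·P(B|C) = 0.32 × 0.3125 = 0.10
By inclusion–exclusion:
P(A ∪ B ∪ C) = 0.42 + 0.44 + 0.32 − 0.16 − 0.16 − 0.10 + 0.04 = 0.80

0.80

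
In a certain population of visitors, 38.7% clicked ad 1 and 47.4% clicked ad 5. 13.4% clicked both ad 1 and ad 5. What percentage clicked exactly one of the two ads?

59.3%

Using the inclusion–exclusion count for exactly one event:
P(exactly one) = 38.7 + 47.4 − 2·13.4 = 59.3%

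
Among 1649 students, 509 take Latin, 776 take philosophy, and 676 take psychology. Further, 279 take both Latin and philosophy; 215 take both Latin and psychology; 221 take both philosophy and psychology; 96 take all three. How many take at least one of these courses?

1342

N(≥1) = 509 + 776 + 676 − 279 − 215 − 221 + 96 = 1342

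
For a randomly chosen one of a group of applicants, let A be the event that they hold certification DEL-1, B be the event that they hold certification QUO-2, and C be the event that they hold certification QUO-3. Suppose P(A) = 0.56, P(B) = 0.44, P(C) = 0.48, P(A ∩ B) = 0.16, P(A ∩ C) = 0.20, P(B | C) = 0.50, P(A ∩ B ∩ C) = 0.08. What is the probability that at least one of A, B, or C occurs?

P(B ∩ C) = P(C)·P(B|C) = 0.48 × 0.50 = 0.24
P(A ∪ B ∪ C) = 0.56 + 0.44 + 0.48 − 0.16 − 0.20 − 0.24 + 0.08 = 0.96

0.96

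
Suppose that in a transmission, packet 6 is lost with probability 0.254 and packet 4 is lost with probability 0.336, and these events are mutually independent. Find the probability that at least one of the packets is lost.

0.504656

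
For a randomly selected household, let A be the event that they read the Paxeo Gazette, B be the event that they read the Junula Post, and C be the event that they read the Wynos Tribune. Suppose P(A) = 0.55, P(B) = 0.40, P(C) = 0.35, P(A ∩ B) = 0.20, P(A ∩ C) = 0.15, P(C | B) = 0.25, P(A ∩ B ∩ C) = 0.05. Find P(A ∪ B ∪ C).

0.90

P(B ∩ C) = P(B)·P(C|B) = 0.40 × 0.25 = 0.10
P(A ∪ B ∪ C) = 0.55 + 0.40 + 0.35 − 0.20 − 0.15 − 0.10 + 0.05 = 0.90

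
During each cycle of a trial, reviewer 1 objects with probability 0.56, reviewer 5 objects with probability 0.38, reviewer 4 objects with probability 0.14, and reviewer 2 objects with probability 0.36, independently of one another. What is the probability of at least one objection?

P(none) = (1 − 0.56) × (1 − 0.38) × (1 − 0.14) × (1 − 0.36) = 0.44 × 0.62 × 0.86 × 0.64 = 0.15014912
P(at least one) = 1 − 0.15014912 = 0.84985088

0.84985088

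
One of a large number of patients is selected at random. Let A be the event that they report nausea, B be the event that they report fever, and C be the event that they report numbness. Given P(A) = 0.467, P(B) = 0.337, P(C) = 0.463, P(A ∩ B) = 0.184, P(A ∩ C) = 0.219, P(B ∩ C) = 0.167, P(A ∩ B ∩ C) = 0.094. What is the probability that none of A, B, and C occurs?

0.209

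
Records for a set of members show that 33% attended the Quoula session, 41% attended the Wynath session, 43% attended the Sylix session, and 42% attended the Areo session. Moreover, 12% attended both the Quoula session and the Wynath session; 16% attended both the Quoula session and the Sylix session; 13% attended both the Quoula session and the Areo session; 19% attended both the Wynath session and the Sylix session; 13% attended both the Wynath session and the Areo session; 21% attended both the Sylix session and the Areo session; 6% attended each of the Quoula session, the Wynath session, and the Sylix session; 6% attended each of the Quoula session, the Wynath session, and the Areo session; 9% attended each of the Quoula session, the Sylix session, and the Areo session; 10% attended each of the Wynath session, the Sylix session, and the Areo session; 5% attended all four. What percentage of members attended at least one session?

91%

Apply inclusion-exclusion:
P(union) = 33 + 41 + 43 + 42 − 12 − 16 − 13 − 19 − 13 − 21 + 6 + 6 + 9 + 10 − 5 = 91%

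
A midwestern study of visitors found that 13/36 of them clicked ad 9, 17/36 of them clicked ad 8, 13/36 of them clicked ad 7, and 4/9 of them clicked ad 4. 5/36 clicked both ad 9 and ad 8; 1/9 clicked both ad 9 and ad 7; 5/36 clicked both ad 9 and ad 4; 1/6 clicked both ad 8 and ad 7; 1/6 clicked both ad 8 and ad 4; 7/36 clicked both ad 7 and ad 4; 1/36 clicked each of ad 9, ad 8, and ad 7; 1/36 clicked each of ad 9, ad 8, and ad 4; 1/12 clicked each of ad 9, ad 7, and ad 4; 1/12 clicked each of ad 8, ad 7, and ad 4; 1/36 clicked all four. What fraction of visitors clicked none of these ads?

P(≥1) = 13/36 + 17/36 + 13/36 + 4/9 − 5/36 − 1/9 − 5/36 − 1/6 − 1/6 − 7/36 + 1/36 + 1/36 + 1/12 + 1/12 − 1/36 = 11/12
P(none) = 1 − 11/12 = 1/12

1/12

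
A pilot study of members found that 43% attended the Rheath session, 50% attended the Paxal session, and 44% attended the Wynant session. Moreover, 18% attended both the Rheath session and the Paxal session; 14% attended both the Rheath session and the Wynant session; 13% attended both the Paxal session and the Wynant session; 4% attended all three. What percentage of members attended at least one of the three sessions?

96%

P(≥1) = 43 + 50 + 44 − 18 − 14 − 13 + 4 = 96%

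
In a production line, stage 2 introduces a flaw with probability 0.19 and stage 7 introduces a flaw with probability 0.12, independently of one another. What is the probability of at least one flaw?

P(none) = (1 − 0.19) × (1 − 0.12) = 0.81 × 0.88 = 0.7128
P(at least one) = 1 − 0.7128 = 0.2872

0.2872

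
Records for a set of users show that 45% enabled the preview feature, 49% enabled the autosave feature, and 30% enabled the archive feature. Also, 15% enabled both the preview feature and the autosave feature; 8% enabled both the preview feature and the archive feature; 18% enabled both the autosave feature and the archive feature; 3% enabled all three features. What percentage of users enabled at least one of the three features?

P(at least one) = 45 + 49 + 30 − 15 − 8 − 18 + 3 = 86%

86%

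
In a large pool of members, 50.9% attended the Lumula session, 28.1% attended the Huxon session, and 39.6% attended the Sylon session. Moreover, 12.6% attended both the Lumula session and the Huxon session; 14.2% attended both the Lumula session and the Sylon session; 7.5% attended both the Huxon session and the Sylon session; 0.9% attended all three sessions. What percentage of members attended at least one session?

85.2%

By inclusion–exclusion:
P(at least one) = 50.9 + 28.1 + 39.6 − 12.6 − 14.2 − 7.5 + 0.9 = 85.2%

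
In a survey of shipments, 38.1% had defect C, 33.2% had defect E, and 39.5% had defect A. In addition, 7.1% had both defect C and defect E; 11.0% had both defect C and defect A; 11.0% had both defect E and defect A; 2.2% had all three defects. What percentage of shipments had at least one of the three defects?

83.9%

P(≥1) = 38.1 + 33.2 + 39.5 − 7.1 − 11.0 − 11.0 + 2.2 = 83.9%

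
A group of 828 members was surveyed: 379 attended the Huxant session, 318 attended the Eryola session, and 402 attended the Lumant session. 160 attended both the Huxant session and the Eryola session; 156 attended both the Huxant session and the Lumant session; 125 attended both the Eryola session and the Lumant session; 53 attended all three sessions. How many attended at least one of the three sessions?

Inclusion–exclusion gives
|at least one| = 379 + 318 + 402 − 160 − 156 − 125 + 53 = 711

711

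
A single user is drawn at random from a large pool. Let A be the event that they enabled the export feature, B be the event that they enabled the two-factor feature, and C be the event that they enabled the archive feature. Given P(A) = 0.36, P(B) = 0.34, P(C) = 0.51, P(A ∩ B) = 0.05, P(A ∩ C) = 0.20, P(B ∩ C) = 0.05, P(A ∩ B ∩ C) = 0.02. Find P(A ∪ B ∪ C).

P(A ∪ B ∪ C) = 0.36 + 0.34 + 0.51 − 0.05 − 0.20 − 0.05 + 0.02 = 0.93

0.93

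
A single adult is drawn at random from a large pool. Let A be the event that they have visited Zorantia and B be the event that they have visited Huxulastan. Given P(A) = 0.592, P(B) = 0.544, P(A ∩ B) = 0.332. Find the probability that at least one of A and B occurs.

0.804

Apply inclusion-exclusion:
P(A ∪ B) = 0.592 + 0.544 − 0.332 = 0.804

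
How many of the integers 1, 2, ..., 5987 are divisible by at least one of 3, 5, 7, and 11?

floor(5987/3) + floor(5987/5) + floor(5987/7) + floor(5987/11) − floor(5987/15) − floor(5987/21) − floor(5987/33) − floor(5987/35) − floor(5987/55) − floor(5987/77) + floor(5987/105) + floor(5987/165) + floor(5987/231) + floor(5987/385) − floor(5987/1155) = 1995 + 1197 + 855 + 544 − 399 − 285 − 181 − 171 − 108 − 77 + 57 + 36 + 25 + 15 − 5 = 3498

3498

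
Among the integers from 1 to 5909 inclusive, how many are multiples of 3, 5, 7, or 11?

Inclusion–exclusion gives
floor(5909/3) + floor(5909/5) + floor(5909/7) + floor(5909/11) − floor(5909/15) − floor(5909/21) − floor(5909/33) − floor(5909/35) − floor(5909/55) − floor(5909/77) + floor(5909/105) + floor(5909/165) + floor(5909/231) + floor(5909/385) − floor(5909/1155) = 1969 + 1181 + 844 + 537 − 393 − 281 − 179 − 168 − 107 − 76 + 56 + 35 + 25 + 15 − 5 = 3453

3453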